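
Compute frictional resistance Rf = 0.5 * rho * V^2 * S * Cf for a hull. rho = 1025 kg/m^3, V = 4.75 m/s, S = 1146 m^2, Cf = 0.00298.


Formula: Rf = 0.5 * rho * V^2 * S * Cf
Step 1 — V^2 = 4.75^2 = 22.5625
Step 2 — 0.5 * rho * V^2 = 0.5 * 1025 * 22.5625 = 11563.28125
Step 3 — Rf = 11563.28125 * 1146 * 0.00298 ≈ 39490 N (5 s.f.)

39490 N


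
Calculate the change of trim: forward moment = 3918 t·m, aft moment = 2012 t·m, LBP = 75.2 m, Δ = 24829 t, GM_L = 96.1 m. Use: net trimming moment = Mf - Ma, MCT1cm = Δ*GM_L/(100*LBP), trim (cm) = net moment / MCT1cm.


Formula: net trimming moment = Mf - Ma; MCT1cm = Δ*GM_L/(100*LBP); trim = net moment / MCT1cm
Step 1 — net trimming moment = 3918 - 2012 = 1906 t·m
Step 2 — MCT1cm = 24829 * 96.1 / (100 * 75.2) = 317.2961 t·m/cm
Step 3 — trim = 1906 / 317.2961 ≈ 6.0070 cm (5 s.f.)

6.0070 cm


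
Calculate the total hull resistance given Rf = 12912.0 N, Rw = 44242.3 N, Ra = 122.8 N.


Formula: Rt = Rf + Rw + Ra
Substituting: Rt = 12912.0 + 44242.3 + 122.8
Result: Rt = 57277.1 N

57277.1 N


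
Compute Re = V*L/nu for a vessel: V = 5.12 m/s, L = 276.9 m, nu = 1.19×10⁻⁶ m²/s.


Formula: Re = V * L / nu
Step 1 — V * L = 5.12 * 276.9 = 1417.728 m^2/s
Step 2 — Re = 1417.728 / 1.19e-6 = 1.19e+09

1.19e+09


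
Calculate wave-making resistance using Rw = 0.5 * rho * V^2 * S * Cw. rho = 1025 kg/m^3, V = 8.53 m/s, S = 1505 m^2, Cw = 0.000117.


Formula: Rw = 0.5 * rho * V^2 * S * Cw
Step 1 — V^2 = 8.53^2 = 72.7609
Step 2 — 0.5 * rho * V^2 = 0.5 * 1025 * 72.7609 = 37289.96125
Step 3 — Rw = 37289.96125 * 1505 * 0.000117 ≈ 6566.2 N (5 s.f.)

6566.2 N


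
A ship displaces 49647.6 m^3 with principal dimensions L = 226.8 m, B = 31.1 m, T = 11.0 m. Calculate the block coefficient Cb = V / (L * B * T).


Formula: Cb = V / (L * B * T)
Step 1 — L * B * T = 226.8 * 31.1 * 11.0 = 77588.28 m^3
Step 2 — Cb = 49647.6 / 77588.28 ≈ 0.63989 (5 s.f.)

0.63989


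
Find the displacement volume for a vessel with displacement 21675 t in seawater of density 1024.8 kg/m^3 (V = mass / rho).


Formula: V = mass / rho
Step 1 — convert tonnes to kg: 21675 t * 1000 = 21675000 kg
Step 2 — V = 21675000 / 1024.8 ≈ 21150 m^3 (5 s.f.)

21150 m^3


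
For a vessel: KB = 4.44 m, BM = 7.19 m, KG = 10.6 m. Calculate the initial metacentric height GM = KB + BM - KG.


Formula: GM = KB + BM - KG
Step 1 — KM = KB + BM = 4.44 + 7.19 = 11.63 m
Step 2 — GM = KM - KG = 11.63 - 10.6 = 1.03 m

1.03 m


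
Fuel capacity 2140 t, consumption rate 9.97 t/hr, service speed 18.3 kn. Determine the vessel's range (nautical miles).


Formula: endurance = fuel / rate; range = endurance * speed
Step 1 — endurance = 2140 / 9.97 = 214.6439 hours
Step 2 — range = 214.6439 * 18.3 ≈ 3928.0 nautical miles (5 s.f.)

3928.0 NM


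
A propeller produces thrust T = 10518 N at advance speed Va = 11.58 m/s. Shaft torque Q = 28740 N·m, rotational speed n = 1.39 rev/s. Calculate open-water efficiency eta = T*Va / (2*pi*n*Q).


Formula: eta = T * Va / (2 * pi * n * Q)
Step 1 — numerator = T * Va = 10518 * 11.58 = 121798.44
Step 2 — 2 * pi * n = 2 * pi * 1.39 = 8.733628
Step 3 — denominator = 8.733628 * 28740 = 251004.47
Step 4 — eta = 121798.44 / 251004.47 ≈ 0.48524 (5 s.f.)

0.48524


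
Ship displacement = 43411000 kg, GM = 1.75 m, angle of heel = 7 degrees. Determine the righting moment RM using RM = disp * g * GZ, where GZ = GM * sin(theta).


Formula: GZ = GM * sin(theta); RM = disp * g * GZ
Step 1 — GZ = 1.75 * sin(7°) = 1.75 * 0.121869 = 0.213271 m
Step 2 — RM = 43411000 * 9.81 * 0.213271 ≈ 90824000 N·m (5 s.f.)

90824000 N·m


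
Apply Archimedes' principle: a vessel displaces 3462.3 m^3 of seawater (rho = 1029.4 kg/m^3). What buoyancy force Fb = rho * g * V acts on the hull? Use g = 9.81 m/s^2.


Formula: Fb = rho * g * V
Substituting: Fb = 1029.4 * 9.81 * 3462.3
Intermediate: 1029.4 * 9.81 = 10098.414
Result: Fb = 10098.414 * 3462.3 ≈ 34964000 N (5 s.f.)

34964000 N


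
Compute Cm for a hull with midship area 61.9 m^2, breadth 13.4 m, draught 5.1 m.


Formula: Cm = Am / (B * T)
Step 1 — B * T = 13.4 * 5.1 = 68.34 m^2
Step 2 — Cm = 61.9 / 68.34 ≈ 0.90577 (5 s.f.)

0.90577


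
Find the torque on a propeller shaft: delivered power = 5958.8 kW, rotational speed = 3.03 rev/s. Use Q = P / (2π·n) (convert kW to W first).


Formula: Q = P_W / (2 * pi * n)
Step 1 — P_W = 5958.8 kW * 1000 = 5958800.0 W
Step 2 — 2 * pi * n = 2 * pi * 3.03 = 19.038051
Step 3 — Q = 5958800.0 / 19.038051 ≈ 312990 N·m (5 s.f.)

312990 N·m


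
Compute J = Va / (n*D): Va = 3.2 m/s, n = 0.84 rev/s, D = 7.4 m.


Formula: J = Va / (n * D)
Step 1 — n * D = 0.84 * 7.4 = 6.216
Step 2 — J = 3.2 / 6.216 ≈ 0.51480 (5 s.f.)

0.51480


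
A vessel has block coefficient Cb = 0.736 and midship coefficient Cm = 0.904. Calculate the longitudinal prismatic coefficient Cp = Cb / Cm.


Formula: Cp = Cb / Cm
Substituting: Cp = 0.736 / 0.904
Result: Cp ≈ 0.81416 (5 s.f.)

0.81416


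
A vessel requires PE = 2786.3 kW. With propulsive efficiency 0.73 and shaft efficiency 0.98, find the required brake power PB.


Formula: PB = PE / (eta_D * eta_S)
Step 1 — combined efficiency = eta_D * eta_S = 0.73 * 0.98 = 0.7154
Step 2 — PB = 2786.3 / 0.7154 ≈ 3894.7 kW (5 s.f.)

3894.7 kW


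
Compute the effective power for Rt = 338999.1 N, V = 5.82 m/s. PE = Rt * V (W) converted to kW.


Formula: PE = Rt * V / 1000 (kW)
Step 1 — PE (W) = 338999.1 * 5.82 = 1972974.762 W
Step 2 — PE (kW) = 1972974.762 / 1000 ≈ 1973.0 kW (5 s.f.)

1973.0 kW


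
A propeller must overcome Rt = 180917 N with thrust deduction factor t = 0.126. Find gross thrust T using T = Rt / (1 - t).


Formula: T = Rt / (1 - t)
Step 1 — (1 - t) = 1 - 0.126 = 0.874
Step 2 — T = 180917 / 0.874 ≈ 207000 N (5 s.f.)

207000 N


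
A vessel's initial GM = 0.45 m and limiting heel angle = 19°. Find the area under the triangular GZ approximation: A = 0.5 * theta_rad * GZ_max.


Formula: GZ_max = GM * sin(theta); Area = 0.5 * theta_rad * GZ_max
Step 1 — GZ_max = 0.45 * sin(19°) = 0.45 * 0.325568 = 0.146506 m
Step 2 — theta_rad = 19 * pi/180 = 0.331613 rad
Step 3 — Area = 0.5 * 0.331613 * 0.146506 ≈ 0.024292 m·rad (5 s.f.)

0.024292 m·rad


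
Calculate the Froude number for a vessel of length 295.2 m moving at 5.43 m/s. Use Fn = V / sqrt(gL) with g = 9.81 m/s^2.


Formula: Fn = V / sqrt(g * L)
Step 1 — g * L = 9.81 * 295.2 = 2895.912
Step 2 — sqrt(g * L) = sqrt(2895.912) = 53.813679
Step 3 — Fn = 5.43 / 53.813679 ≈ 0.10090 (5 s.f.)

0.10090


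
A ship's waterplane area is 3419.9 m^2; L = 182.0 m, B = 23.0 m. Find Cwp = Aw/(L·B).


Formula: Cwp = Aw / (L * B)
Step 1 — L * B = 182.0 * 23.0 = 4186.0 m^2
Step 2 — Cwp = 3419.9 / 4186.0 ≈ 0.81699 (5 s.f.)

0.81699


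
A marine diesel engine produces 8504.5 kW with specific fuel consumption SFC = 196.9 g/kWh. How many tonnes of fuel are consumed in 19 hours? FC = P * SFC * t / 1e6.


Formula: FC (tonnes) = P * SFC * t / 1,000,000
Step 1 — P * SFC * t = 8504.5 * 196.9 * 19 = 31816184.95 g
Step 2 — FC (tonnes) = 31816184.95 / 1,000,000 ≈ 31.816 tonnes (5 s.f.)

31.816 tonnes


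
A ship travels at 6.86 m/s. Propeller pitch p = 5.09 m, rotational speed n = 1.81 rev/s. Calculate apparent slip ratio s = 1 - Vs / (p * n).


Formula: s = 1 - Vs / (p * n)
Step 1 — p * n = 5.09 * 1.81 = 9.2129
Step 2 — Vs / (p*n) = 6.86 / 9.2129 = 0.744608 (6 d.p.)
Step 3 — s = 1 - 0.744608 = 0.255392

0.255392


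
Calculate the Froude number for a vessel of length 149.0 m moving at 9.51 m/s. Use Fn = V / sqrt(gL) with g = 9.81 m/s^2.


Formula: Fn = V / sqrt(g * L)
Step 1 — g * L = 9.81 * 149.0 = 1461.69
Step 2 — sqrt(g * L) = sqrt(1461.69) = 38.232055
Step 3 — Fn = 9.51 / 38.232055 ≈ 0.24874 (5 s.f.)

0.24874


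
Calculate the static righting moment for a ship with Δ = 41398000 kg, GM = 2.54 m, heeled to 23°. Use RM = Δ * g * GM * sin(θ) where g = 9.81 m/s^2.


Formula: GZ = GM * sin(theta); RM = disp * g * GZ
Step 1 — GZ = 2.54 * sin(23°) = 2.54 * 0.390731 = 0.992457 m
Step 2 — RM = 41398000 * 9.81 * 0.992457 ≈ 403050000 N·m (5 s.f.)

403050000 N·m


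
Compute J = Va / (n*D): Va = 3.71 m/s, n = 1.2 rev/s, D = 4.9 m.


Formula: J = Va / (n * D)
Step 1 — n * D = 1.2 * 4.9 = 5.88
Step 2 — J = 3.71 / 5.88 ≈ 0.63095 (5 s.f.)

0.63095


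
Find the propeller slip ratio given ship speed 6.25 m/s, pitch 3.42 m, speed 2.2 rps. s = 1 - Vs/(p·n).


Formula: s = 1 - Vs / (p * n)
Step 1 — p * n = 3.42 * 2.2 = 7.524
Step 2 — Vs / (p*n) = 6.25 / 7.524 = 0.830675 (6 d.p.)
Step 3 — s = 1 - 0.830675 = 0.169325

0.169325


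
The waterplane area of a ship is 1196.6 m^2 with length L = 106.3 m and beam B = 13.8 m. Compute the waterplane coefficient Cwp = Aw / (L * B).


Formula: Cwp = Aw / (L * B)
Step 1 — L * B = 106.3 * 13.8 = 1466.94 m^2
Step 2 — Cwp = 1196.6 / 1466.94 ≈ 0.81571 (5 s.f.)

0.81571


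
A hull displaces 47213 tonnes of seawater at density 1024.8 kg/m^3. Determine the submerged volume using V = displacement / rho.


Formula: V = mass / rho
Step 1 — convert tonnes to kg: 47213 t * 1000 = 47213000 kg
Step 2 — V = 47213000 / 1024.8 ≈ 46070 m^3 (5 s.f.)

46070 m^3


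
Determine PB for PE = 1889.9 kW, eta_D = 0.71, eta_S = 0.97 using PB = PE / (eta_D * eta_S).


Formula: PB = PE / (eta_D * eta_S)
Step 1 — combined efficiency = eta_D * eta_S = 0.71 * 0.97 = 0.6887
Step 2 — PB = 1889.9 / 0.6887 ≈ 2744.2 kW (5 s.f.)

2744.2 kW


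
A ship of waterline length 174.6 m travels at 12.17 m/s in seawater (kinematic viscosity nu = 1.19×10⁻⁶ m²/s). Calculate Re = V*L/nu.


Formula: Re = V * L / nu
Step 1 — V * L = 12.17 * 174.6 = 2124.882 m^2/s
Step 2 — Re = 2124.882 / 1.19e-6 = 1.79e+09

1.79e+09


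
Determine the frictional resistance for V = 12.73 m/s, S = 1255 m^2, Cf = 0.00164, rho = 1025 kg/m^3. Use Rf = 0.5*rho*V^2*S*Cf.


Formula: Rf = 0.5 * rho * V^2 * S * Cf
Step 1 — V^2 = 12.73^2 = 162.0529
Step 2 — 0.5 * rho * V^2 = 0.5 * 1025 * 162.0529 = 83052.11125
Step 3 — Rf = 83052.11125 * 1255 * 0.00164 ≈ 170940 N (5 s.f.)

170940 N


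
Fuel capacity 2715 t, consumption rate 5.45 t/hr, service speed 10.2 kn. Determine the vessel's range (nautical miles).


Formula: endurance = fuel / rate; range = endurance * speed
Step 1 — endurance = 2715 / 5.45 = 498.1651 hours
Step 2 — range = 498.1651 * 10.2 ≈ 5081.3 nautical miles (5 s.f.)

5081.3 NM


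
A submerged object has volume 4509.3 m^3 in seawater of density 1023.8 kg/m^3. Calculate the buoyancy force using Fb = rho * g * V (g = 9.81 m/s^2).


Formula: Fb = rho * g * V
Substituting: Fb = 1023.8 * 9.81 * 4509.3
Intermediate: 1023.8 * 9.81 = 10043.478
Result: Fb = 10043.478 * 4509.3 ≈ 45289000 N (5 s.f.)

45289000 N


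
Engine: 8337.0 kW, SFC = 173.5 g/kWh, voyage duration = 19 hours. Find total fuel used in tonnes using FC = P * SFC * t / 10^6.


Formula: FC (tonnes) = P * SFC * t / 1,000,000
Step 1 — P * SFC * t = 8337.0 * 173.5 * 19 = 27482920.5 g
Step 2 — FC (tonnes) = 27482920.5 / 1,000,000 ≈ 27.483 tonnes (5 s.f.)

27.483 tonnes


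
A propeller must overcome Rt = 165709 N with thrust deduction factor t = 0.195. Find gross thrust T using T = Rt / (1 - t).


Formula: T = Rt / (1 - t)
Step 1 — (1 - t) = 1 - 0.195 = 0.805
Step 2 — T = 165709 / 0.805 ≈ 205850 N (5 s.f.)

205850 N


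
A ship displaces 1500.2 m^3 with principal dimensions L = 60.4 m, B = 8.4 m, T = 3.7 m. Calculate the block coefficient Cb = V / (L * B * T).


Formula: Cb = V / (L * B * T)
Step 1 — L * B * T = 60.4 * 8.4 * 3.7 = 1877.232 m^3
Step 2 — Cb = 1500.2 / 1877.232 ≈ 0.79916 (5 s.f.)

0.79916


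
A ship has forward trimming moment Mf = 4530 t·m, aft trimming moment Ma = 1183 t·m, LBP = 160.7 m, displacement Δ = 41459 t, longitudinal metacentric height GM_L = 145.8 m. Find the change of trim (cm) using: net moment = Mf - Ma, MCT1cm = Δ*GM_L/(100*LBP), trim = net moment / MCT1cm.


Formula: net trimming moment = Mf - Ma; MCT1cm = Δ*GM_L/(100*LBP); trim = net moment / MCT1cm
Step 1 — net trimming moment = 4530 - 1183 = 3347 t·m
Step 2 — MCT1cm = 41459 * 145.8 / (100 * 160.7) = 376.1495 t·m/cm
Step 3 — trim = 3347 / 376.1495 ≈ 8.8981 cm (5 s.f.)

8.8981 cm


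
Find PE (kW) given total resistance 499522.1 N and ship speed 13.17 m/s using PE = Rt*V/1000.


Formula: PE = Rt * V / 1000 (kW)
Step 1 — PE (W) = 499522.1 * 13.17 = 6578706.057 W
Step 2 — PE (kW) = 6578706.057 / 1000 ≈ 6578.7 kW (5 s.f.)

6578.7 kW


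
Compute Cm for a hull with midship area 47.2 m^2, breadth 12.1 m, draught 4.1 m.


Formula: Cm = Am / (B * T)
Step 1 — B * T = 12.1 * 4.1 = 49.61 m^2
Step 2 — Cm = 47.2 / 49.61 ≈ 0.95142 (5 s.f.)

0.95142


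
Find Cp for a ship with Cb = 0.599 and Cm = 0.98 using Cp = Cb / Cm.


Formula: Cp = Cb / Cm
Substituting: Cp = 0.599 / 0.98
Result: Cp ≈ 0.61122 (5 s.f.)

0.61122


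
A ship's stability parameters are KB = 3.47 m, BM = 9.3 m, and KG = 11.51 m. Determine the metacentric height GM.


Formula: GM = KB + BM - KG
Step 1 — KM = KB + BM = 3.47 + 9.3 = 12.77 m
Step 2 — GM = KM - KG = 12.77 - 11.51 = 1.26 m

1.26 m


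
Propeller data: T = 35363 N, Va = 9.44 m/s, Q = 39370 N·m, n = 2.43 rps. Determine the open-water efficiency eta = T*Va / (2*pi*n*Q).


Formula: eta = T * Va / (2 * pi * n * Q)
Step 1 — numerator = T * Va = 35363 * 9.44 = 333826.72
Step 2 — 2 * pi * n = 2 * pi * 2.43 = 15.26814
Step 3 — denominator = 15.26814 * 39370 = 601106.67
Step 4 — eta = 333826.72 / 601106.67 ≈ 0.55535 (5 s.f.)

0.55535


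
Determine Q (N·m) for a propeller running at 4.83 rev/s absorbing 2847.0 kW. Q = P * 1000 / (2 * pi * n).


Formula: Q = P_W / (2 * pi * n)
Step 1 — P_W = 2847.0 kW * 1000 = 2847000.0 W
Step 2 — 2 * pi * n = 2 * pi * 4.83 = 30.347785
Step 3 — Q = 2847000.0 / 30.347785 ≈ 93812 N·m (5 s.f.)

93812 N·m


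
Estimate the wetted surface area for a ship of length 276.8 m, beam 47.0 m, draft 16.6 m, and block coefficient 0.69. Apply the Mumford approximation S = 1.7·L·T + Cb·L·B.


Formula: S = 1.7*L*T + V/T with V = Cb*L*B*T, i.e. S = L * (1.7*T + Cb*B)
Step 1 — 1.7*T = 1.7 * 16.6 = 28.22 m
Step 2 — Cb*B = 0.69 * 47.0 = 32.43 m
Step 3 — 1.7*T + Cb*B = 28.22 + 32.43 = 60.65 m
Step 4 — S = 276.8 * 60.65 ≈ 16788 m^2 (5 s.f.)

16788 m^2


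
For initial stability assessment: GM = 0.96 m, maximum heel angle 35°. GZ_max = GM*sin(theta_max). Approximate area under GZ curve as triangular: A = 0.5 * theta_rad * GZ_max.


Formula: GZ_max = GM * sin(theta); Area = 0.5 * theta_rad * GZ_max
Step 1 — GZ_max = 0.96 * sin(35°) = 0.96 * 0.573576 = 0.550633 m
Step 2 — theta_rad = 35 * pi/180 = 0.610865 rad
Step 3 — Area = 0.5 * 0.610865 * 0.550633 ≈ 0.16818 m·rad (5 s.f.)

0.16818 m·rad


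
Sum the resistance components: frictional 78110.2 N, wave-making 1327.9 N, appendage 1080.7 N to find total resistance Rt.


Formula: Rt = Rf + Rw + Ra
Substituting: Rt = 78110.2 + 1327.9 + 1080.7
Result: Rt = 80518.8 N

80518.8 N


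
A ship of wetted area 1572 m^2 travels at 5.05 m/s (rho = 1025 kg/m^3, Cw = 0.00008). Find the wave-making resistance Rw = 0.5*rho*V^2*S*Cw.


Formula: Rw = 0.5 * rho * V^2 * S * Cw
Step 1 — V^2 = 5.05^2 = 25.5025
Step 2 — 0.5 * rho * V^2 = 0.5 * 1025 * 25.5025 = 13070.03125
Step 3 — Rw = 13070.03125 * 1572 * 0.00008 ≈ 1643.7 N (5 s.f.)

1643.7 N


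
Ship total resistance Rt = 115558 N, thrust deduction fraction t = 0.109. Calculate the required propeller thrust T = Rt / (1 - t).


Formula: T = Rt / (1 - t)
Step 1 — (1 - t) = 1 - 0.109 = 0.891
Step 2 — T = 115558 / 0.891 ≈ 129690 N (5 s.f.)

129690 N


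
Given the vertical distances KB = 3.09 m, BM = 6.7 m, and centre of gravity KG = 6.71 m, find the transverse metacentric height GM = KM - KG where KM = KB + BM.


Formula: GM = KB + BM - KG
Step 1 — KM = KB + BM = 3.09 + 6.7 = 9.79 m
Step 2 — GM = KM - KG = 9.79 - 6.71 = 3.08 m

3.08 m


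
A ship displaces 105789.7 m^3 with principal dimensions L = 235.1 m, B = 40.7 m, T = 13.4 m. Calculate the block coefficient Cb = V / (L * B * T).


Formula: Cb = V / (L * B * T)
Step 1 — L * B * T = 235.1 * 40.7 * 13.4 = 128218.838 m^3
Step 2 — Cb = 105789.7 / 128218.838 ≈ 0.82507 (5 s.f.)

0.82507


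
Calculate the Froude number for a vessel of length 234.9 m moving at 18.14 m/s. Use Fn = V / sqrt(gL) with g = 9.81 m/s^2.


Formula: Fn = V / sqrt(g * L)
Step 1 — g * L = 9.81 * 234.9 = 2304.369
Step 2 — sqrt(g * L) = sqrt(2304.369) = 48.003844
Step 3 — Fn = 18.14 / 48.003844 ≈ 0.37789 (5 s.f.)

0.37789


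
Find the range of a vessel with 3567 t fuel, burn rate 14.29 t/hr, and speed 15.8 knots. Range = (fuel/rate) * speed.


Formula: endurance = fuel / rate; range = endurance * speed
Step 1 — endurance = 3567 / 14.29 = 249.6151 hours
Step 2 — range = 249.6151 * 15.8 ≈ 3943.9 nautical miles (5 s.f.)

3943.9 NM


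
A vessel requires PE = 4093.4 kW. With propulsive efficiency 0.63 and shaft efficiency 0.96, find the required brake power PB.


Formula: PB = PE / (eta_D * eta_S)
Step 1 — combined efficiency = eta_D * eta_S = 0.63 * 0.96 = 0.6048
Step 2 — PB = 4093.4 / 0.6048 ≈ 6768.2 kW (5 s.f.)

6768.2 kW


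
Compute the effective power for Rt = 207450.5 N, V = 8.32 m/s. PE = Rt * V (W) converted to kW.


Formula: PE = Rt * V / 1000 (kW)
Step 1 — PE (W) = 207450.5 * 8.32 = 1725988.16 W
Step 2 — PE (kW) = 1725988.16 / 1000 ≈ 1726.0 kW (5 s.f.)

1726.0 kW


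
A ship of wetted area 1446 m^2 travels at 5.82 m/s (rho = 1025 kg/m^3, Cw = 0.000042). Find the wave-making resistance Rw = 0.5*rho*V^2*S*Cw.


Formula: Rw = 0.5 * rho * V^2 * S * Cw
Step 1 — V^2 = 5.82^2 = 33.8724
Step 2 — 0.5 * rho * V^2 = 0.5 * 1025 * 33.8724 = 17359.605
Step 3 — Rw = 17359.605 * 1446 * 0.000042 ≈ 1054.3 N (5 s.f.)

1054.3 N


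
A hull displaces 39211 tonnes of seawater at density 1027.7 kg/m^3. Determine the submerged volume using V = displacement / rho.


Formula: V = mass / rho
Step 1 — convert tonnes to kg: 39211 t * 1000 = 39211000 kg
Step 2 — V = 39211000 / 1027.7 ≈ 38154 m^3 (5 s.f.)

38154 m^3


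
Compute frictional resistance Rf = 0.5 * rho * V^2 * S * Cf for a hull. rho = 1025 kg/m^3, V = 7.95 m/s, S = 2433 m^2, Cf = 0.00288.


Formula: Rf = 0.5 * rho * V^2 * S * Cf
Step 1 — V^2 = 7.95^2 = 63.2025
Step 2 — 0.5 * rho * V^2 = 0.5 * 1025 * 63.2025 = 32391.28125
Step 3 — Rf = 32391.28125 * 2433 * 0.00288 ≈ 226970 N (5 s.f.)

226970 N


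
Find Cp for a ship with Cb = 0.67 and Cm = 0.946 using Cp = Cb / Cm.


Formula: Cp = Cb / Cm
Substituting: Cp = 0.67 / 0.946
Result: Cp ≈ 0.70825 (5 s.f.)

0.70825


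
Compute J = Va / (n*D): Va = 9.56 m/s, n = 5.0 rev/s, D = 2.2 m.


Formula: J = Va / (n * D)
Step 1 — n * D = 5.0 * 2.2 = 11.0
Step 2 — J = 9.56 / 11.0 ≈ 0.86909 (5 s.f.)

0.86909


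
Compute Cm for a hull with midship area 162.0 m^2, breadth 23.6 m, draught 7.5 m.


Formula: Cm = Am / (B * T)
Step 1 — B * T = 23.6 * 7.5 = 177.0 m^2
Step 2 — Cm = 162.0 / 177.0 ≈ 0.91525 (5 s.f.)

0.91525


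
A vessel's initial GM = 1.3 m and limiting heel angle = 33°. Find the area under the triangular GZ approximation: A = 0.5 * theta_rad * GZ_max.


Formula: GZ_max = GM * sin(theta); Area = 0.5 * theta_rad * GZ_max
Step 1 — GZ_max = 1.3 * sin(33°) = 1.3 * 0.544639 = 0.708031 m
Step 2 — theta_rad = 33 * pi/180 = 0.575959 rad
Step 3 — Area = 0.5 * 0.575959 * 0.708031 ≈ 0.20390 m·rad (5 s.f.)

0.20390 m·rad


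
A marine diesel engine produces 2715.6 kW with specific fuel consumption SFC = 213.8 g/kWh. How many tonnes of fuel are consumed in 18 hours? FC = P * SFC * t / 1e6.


Formula: FC (tonnes) = P * SFC * t / 1,000,000
Step 1 — P * SFC * t = 2715.6 * 213.8 * 18 = 10450715.04 g
Step 2 — FC (tonnes) = 10450715.04 / 1,000,000 ≈ 10.451 tonnes (5 s.f.)

10.451 tonnes


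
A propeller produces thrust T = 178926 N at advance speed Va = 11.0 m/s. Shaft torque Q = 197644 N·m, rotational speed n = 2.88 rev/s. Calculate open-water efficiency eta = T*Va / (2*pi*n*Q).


Formula: eta = T * Va / (2 * pi * n * Q)
Step 1 — numerator = T * Va = 178926 * 11.0 = 1968186.0
Step 2 — 2 * pi * n = 2 * pi * 2.88 = 18.095574
Step 3 — denominator = 18.095574 * 197644 = 3576481.63
Step 4 — eta = 1968186.0 / 3576481.63 ≈ 0.55031 (5 s.f.)

0.55031


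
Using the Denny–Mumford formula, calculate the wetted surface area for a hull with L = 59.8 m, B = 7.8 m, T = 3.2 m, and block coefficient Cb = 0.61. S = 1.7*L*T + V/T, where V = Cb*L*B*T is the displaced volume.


Formula: S = 1.7*L*T + V/T with V = Cb*L*B*T, i.e. S = L * (1.7*T + Cb*B)
Step 1 — 1.7*T = 1.7 * 3.2 = 5.44 m
Step 2 — Cb*B = 0.61 * 7.8 = 4.758 m
Step 3 — 1.7*T + Cb*B = 5.44 + 4.758 = 10.198 m
Step 4 — S = 59.8 * 10.198 ≈ 609.84 m^2 (5 s.f.)

609.84 m^2


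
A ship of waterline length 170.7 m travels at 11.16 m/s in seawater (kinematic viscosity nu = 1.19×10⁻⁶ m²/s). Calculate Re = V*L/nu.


Formula: Re = V * L / nu
Step 1 — V * L = 11.16 * 170.7 = 1905.012 m^2/s
Step 2 — Re = 1905.012 / 1.19e-6 = 1.60e+09

1.60e+09


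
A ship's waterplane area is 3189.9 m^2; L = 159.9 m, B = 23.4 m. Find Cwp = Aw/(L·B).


Formula: Cwp = Aw / (L * B)
Step 1 — L * B = 159.9 * 23.4 = 3741.66 m^2
Step 2 — Cwp = 3189.9 / 3741.66 ≈ 0.85254 (5 s.f.)

0.85254


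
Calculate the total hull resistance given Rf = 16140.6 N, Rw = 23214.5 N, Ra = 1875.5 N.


Formula: Rt = Rf + Rw + Ra
Substituting: Rt = 16140.6 + 23214.5 + 1875.5
Result: Rt = 41230.6 N

41230.6 N


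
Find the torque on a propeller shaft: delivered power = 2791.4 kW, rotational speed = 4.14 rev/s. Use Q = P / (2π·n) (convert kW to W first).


Formula: Q = P_W / (2 * pi * n)
Step 1 — P_W = 2791.4 kW * 1000 = 2791400.0 W
Step 2 — 2 * pi * n = 2 * pi * 4.14 = 26.012387
Step 3 — Q = 2791400.0 / 26.012387 ≈ 107310 N·m (5 s.f.)

107310 N·m


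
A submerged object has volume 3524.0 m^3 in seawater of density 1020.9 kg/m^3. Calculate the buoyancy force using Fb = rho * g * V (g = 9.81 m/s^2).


Formula: Fb = rho * g * V
Substituting: Fb = 1020.9 * 9.81 * 3524.0
Intermediate: 1020.9 * 9.81 = 10015.029
Result: Fb = 10015.029 * 3524.0 ≈ 35293000 N (5 s.f.)

35293000 N


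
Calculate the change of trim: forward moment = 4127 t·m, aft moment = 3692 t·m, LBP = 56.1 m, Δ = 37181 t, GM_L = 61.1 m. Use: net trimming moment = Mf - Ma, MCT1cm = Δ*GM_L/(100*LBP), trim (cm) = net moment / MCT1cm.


Formula: net trimming moment = Mf - Ma; MCT1cm = Δ*GM_L/(100*LBP); trim = net moment / MCT1cm
Step 1 — net trimming moment = 4127 - 3692 = 435 t·m
Step 2 — MCT1cm = 37181 * 61.1 / (100 * 56.1) = 404.9481 t·m/cm
Step 3 — trim = 435 / 404.9481 ≈ 1.0742 cm (5 s.f.)

1.0742 cm


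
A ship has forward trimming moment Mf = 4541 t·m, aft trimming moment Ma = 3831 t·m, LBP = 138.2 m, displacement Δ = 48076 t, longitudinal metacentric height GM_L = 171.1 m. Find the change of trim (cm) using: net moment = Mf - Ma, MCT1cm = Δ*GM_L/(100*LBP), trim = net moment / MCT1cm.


Formula: net trimming moment = Mf - Ma; MCT1cm = Δ*GM_L/(100*LBP); trim = net moment / MCT1cm
Step 1 — net trimming moment = 4541 - 3831 = 710 t·m
Step 2 — MCT1cm = 48076 * 171.1 / (100 * 138.2) = 595.2101 t·m/cm
Step 3 — trim = 710 / 595.2101 ≈ 1.1929 cm (5 s.f.)

1.1929 cm


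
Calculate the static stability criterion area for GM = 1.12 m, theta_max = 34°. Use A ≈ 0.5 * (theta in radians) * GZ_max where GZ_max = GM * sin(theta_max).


Formula: GZ_max = GM * sin(theta); Area = 0.5 * theta_rad * GZ_max
Step 1 — GZ_max = 1.12 * sin(34°) = 1.12 * 0.559193 = 0.626296 m
Step 2 — theta_rad = 34 * pi/180 = 0.593412 rad
Step 3 — Area = 0.5 * 0.593412 * 0.626296 ≈ 0.18583 m·rad (5 s.f.)

0.18583 m·rad


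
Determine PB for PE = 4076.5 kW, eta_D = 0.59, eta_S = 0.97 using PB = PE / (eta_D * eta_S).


Formula: PB = PE / (eta_D * eta_S)
Step 1 — combined efficiency = eta_D * eta_S = 0.59 * 0.97 = 0.5723
Step 2 — PB = 4076.5 / 0.5723 ≈ 7123.0 kW (5 s.f.)

7123.0 kW


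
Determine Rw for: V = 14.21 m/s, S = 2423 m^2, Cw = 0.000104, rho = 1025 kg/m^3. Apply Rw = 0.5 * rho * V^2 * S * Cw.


Formula: Rw = 0.5 * rho * V^2 * S * Cw
Step 1 — V^2 = 14.21^2 = 201.9241
Step 2 — 0.5 * rho * V^2 = 0.5 * 1025 * 201.9241 = 103486.10125
Step 3 — Rw = 103486.10125 * 2423 * 0.000104 ≈ 26078 N (5 s.f.)

26078 N


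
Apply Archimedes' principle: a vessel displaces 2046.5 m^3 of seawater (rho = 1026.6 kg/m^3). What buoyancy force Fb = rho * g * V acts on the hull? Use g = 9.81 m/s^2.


Formula: Fb = rho * g * V
Substituting: Fb = 1026.6 * 9.81 * 2046.5
Intermediate: 1026.6 * 9.81 = 10070.946
Result: Fb = 10070.946 * 2046.5 ≈ 20610000 N (5 s.f.)

20610000 N


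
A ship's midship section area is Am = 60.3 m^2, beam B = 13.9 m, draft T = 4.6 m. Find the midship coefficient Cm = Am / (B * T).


Formula: Cm = Am / (B * T)
Step 1 — B * T = 13.9 * 4.6 = 63.94 m^2
Step 2 — Cm = 60.3 / 63.94 ≈ 0.94307 (5 s.f.)

0.94307


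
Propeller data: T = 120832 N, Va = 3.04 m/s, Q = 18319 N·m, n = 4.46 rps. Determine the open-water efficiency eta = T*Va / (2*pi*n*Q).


Formula: eta = T * Va / (2 * pi * n * Q)
Step 1 — numerator = T * Va = 120832 * 3.04 = 367329.28
Step 2 — 2 * pi * n = 2 * pi * 4.46 = 28.023006
Step 3 — denominator = 28.023006 * 18319 = 513353.45
Step 4 — eta = 367329.28 / 513353.45 ≈ 0.71555 (5 s.f.)

0.71555


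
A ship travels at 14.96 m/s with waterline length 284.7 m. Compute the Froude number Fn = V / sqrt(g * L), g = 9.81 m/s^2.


Formula: Fn = V / sqrt(g * L)
Step 1 — g * L = 9.81 * 284.7 = 2792.907
Step 2 — sqrt(g * L) = sqrt(2792.907) = 52.847961
Step 3 — Fn = 14.96 / 52.847961 ≈ 0.28308 (5 s.f.)

0.28308


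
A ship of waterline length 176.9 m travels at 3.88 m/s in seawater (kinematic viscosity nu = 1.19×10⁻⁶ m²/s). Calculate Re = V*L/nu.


Formula: Re = V * L / nu
Step 1 — V * L = 3.88 * 176.9 = 686.372 m^2/s
Step 2 — Re = 686.372 / 1.19e-6 = 5.77e+08

5.77e+08


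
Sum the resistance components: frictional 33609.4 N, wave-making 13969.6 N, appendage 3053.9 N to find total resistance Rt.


Formula: Rt = Rf + Rw + Ra
Substituting: Rt = 33609.4 + 13969.6 + 3053.9
Result: Rt = 50632.9 N

50632.9 N


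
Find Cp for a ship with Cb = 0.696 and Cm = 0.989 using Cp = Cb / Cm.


Formula: Cp = Cb / Cm
Substituting: Cp = 0.696 / 0.989
Result: Cp ≈ 0.70374 (5 s.f.)

0.70374


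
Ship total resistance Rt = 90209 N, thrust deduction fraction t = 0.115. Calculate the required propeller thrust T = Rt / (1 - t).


Formula: T = Rt / (1 - t)
Step 1 — (1 - t) = 1 - 0.115 = 0.885
Step 2 — T = 90209 / 0.885 ≈ 101930 N (5 s.f.)

101930 N


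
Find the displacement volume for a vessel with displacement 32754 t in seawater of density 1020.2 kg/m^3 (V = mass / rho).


Formula: V = mass / rho
Step 1 — convert tonnes to kg: 32754 t * 1000 = 32754000 kg
Step 2 — V = 32754000 / 1020.2 ≈ 32105 m^3 (5 s.f.)

32105 m^3


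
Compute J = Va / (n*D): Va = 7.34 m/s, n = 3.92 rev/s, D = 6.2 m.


Formula: J = Va / (n * D)
Step 1 — n * D = 3.92 * 6.2 = 24.304
Step 2 — J = 7.34 / 24.304 ≈ 0.30201 (5 s.f.)

0.30201


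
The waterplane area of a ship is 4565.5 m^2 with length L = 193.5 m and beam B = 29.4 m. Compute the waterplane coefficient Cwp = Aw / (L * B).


Formula: Cwp = Aw / (L * B)
Step 1 — L * B = 193.5 * 29.4 = 5688.9 m^2
Step 2 — Cwp = 4565.5 / 5688.9 ≈ 0.80253 (5 s.f.)

0.80253


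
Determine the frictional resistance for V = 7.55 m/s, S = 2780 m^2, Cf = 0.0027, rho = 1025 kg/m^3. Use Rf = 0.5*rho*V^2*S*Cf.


Formula: Rf = 0.5 * rho * V^2 * S * Cf
Step 1 — V^2 = 7.55^2 = 57.0025
Step 2 — 0.5 * rho * V^2 = 0.5 * 1025 * 57.0025 = 29213.78125
Step 3 — Rf = 29213.78125 * 2780 * 0.0027 ≈ 219280 N (5 s.f.)

219280 N


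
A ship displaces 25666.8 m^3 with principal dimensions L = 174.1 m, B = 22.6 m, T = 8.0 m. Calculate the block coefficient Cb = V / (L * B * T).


Formula: Cb = V / (L * B * T)
Step 1 — L * B * T = 174.1 * 22.6 * 8.0 = 31477.28 m^3
Step 2 — Cb = 25666.8 / 31477.28 ≈ 0.81541 (5 s.f.)

0.81541


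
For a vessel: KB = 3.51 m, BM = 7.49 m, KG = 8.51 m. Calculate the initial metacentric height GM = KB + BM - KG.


Formula: GM = KB + BM - KG
Step 1 — KM = KB + BM = 3.51 + 7.49 = 11.0 m
Step 2 — GM = KM - KG = 11.0 - 8.51 = 2.49 m

2.49 m


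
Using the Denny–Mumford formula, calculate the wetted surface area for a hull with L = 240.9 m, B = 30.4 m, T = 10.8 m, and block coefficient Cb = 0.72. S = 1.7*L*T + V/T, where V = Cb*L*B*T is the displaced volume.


Formula: S = 1.7*L*T + V/T with V = Cb*L*B*T, i.e. S = L * (1.7*T + Cb*B)
Step 1 — 1.7*T = 1.7 * 10.8 = 18.36 m
Step 2 — Cb*B = 0.72 * 30.4 = 21.888 m
Step 3 — 1.7*T + Cb*B = 18.36 + 21.888 = 40.248 m
Step 4 — S = 240.9 * 40.248 ≈ 9695.7 m^2 (5 s.f.)

9695.7 m^2


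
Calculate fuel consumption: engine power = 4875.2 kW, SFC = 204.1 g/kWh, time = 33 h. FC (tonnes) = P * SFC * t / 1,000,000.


Formula: FC (tonnes) = P * SFC * t / 1,000,000
Step 1 — P * SFC * t = 4875.2 * 204.1 * 33 = 32835934.56 g
Step 2 — FC (tonnes) = 32835934.56 / 1,000,000 ≈ 32.836 tonnes (5 s.f.)

32.836 tonnes


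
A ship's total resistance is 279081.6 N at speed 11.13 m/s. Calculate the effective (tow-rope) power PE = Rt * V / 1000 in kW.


Formula: PE = Rt * V / 1000 (kW)
Step 1 — PE (W) = 279081.6 * 11.13 = 3106178.208 W
Step 2 — PE (kW) = 3106178.208 / 1000 ≈ 3106.2 kW (5 s.f.)

3106.2 kW


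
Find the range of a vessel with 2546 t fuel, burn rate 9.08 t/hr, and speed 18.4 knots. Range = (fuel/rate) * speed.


Formula: endurance = fuel / rate; range = endurance * speed
Step 1 — endurance = 2546 / 9.08 = 280.3965 hours
Step 2 — range = 280.3965 * 18.4 ≈ 5159.3 nautical miles (5 s.f.)

5159.3 NM


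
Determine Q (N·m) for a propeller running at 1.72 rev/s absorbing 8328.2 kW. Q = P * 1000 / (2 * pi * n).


Formula: Q = P_W / (2 * pi * n)
Step 1 — P_W = 8328.2 kW * 1000 = 8328200.0 W
Step 2 — 2 * pi * n = 2 * pi * 1.72 = 10.807079
Step 3 — Q = 8328200.0 / 10.807079 ≈ 770620 N·m (5 s.f.)

770620 N·m


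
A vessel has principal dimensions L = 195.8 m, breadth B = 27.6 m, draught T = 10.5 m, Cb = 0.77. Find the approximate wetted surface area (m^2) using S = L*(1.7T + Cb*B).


Formula: S = 1.7*L*T + V/T with V = Cb*L*B*T, i.e. S = L * (1.7*T + Cb*B)
Step 1 — 1.7*T = 1.7 * 10.5 = 17.85 m
Step 2 — Cb*B = 0.77 * 27.6 = 21.252 m
Step 3 — 1.7*T + Cb*B = 17.85 + 21.252 = 39.102 m
Step 4 — S = 195.8 * 39.102 ≈ 7656.2 m^2 (5 s.f.)

7656.2 m^2


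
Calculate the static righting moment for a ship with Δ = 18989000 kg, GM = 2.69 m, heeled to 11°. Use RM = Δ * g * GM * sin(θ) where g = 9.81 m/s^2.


Formula: GZ = GM * sin(theta); RM = disp * g * GZ
Step 1 — GZ = 2.69 * sin(11°) = 2.69 * 0.190809 = 0.513276 m
Step 2 — RM = 18989000 * 9.81 * 0.513276 ≈ 95614000 N·m (5 s.f.)

95614000 N·m


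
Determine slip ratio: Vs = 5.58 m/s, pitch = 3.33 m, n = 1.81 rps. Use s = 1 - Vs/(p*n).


Formula: s = 1 - Vs / (p * n)
Step 1 — p * n = 3.33 * 1.81 = 6.0273
Step 2 — Vs / (p*n) = 5.58 / 6.0273 = 0.925788 (6 d.p.)
Step 3 — s = 1 - 0.925788 = 0.074212

0.074212


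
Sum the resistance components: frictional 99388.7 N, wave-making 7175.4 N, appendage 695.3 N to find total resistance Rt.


Formula: Rt = Rf + Rw + Ra
Substituting: Rt = 99388.7 + 7175.4 + 695.3
Result: Rt = 107259.4 N

107259.4 N


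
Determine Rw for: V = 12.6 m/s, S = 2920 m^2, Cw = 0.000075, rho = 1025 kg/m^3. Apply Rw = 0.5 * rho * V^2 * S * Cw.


Formula: Rw = 0.5 * rho * V^2 * S * Cw
Step 1 — V^2 = 12.6^2 = 158.76
Step 2 — 0.5 * rho * V^2 = 0.5 * 1025 * 158.76 = 81364.5
Step 3 — Rw = 81364.5 * 2920 * 0.000075 ≈ 17819 N (5 s.f.)

17819 N


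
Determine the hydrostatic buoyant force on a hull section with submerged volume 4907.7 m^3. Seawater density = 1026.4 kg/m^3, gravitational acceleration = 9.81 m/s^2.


Formula: Fb = rho * g * V
Substituting: Fb = 1026.4 * 9.81 * 4907.7
Intermediate: 1026.4 * 9.81 = 10068.984
Result: Fb = 10068.984 * 4907.7 ≈ 49416000 N (5 s.f.)

49416000 N


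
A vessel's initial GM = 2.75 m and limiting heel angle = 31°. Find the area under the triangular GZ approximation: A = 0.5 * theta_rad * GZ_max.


Formula: GZ_max = GM * sin(theta); Area = 0.5 * theta_rad * GZ_max
Step 1 — GZ_max = 2.75 * sin(31°) = 2.75 * 0.515038 = 1.416354 m
Step 2 — theta_rad = 31 * pi/180 = 0.541052 rad
Step 3 — Area = 0.5 * 0.541052 * 1.416354 ≈ 0.38316 m·rad (5 s.f.)

0.38316 m·rad


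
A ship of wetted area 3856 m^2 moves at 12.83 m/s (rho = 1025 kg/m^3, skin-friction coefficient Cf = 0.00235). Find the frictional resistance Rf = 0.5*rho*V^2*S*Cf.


Formula: Rf = 0.5 * rho * V^2 * S * Cf
Step 1 — V^2 = 12.83^2 = 164.6089
Step 2 — 0.5 * rho * V^2 = 0.5 * 1025 * 164.6089 = 84362.06125
Step 3 — Rf = 84362.06125 * 3856 * 0.00235 ≈ 764460 N (5 s.f.)

764460 N


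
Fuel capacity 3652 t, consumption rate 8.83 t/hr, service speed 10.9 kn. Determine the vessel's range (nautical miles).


Formula: endurance = fuel / rate; range = endurance * speed
Step 1 — endurance = 3652 / 8.83 = 413.59 hours
Step 2 — range = 413.59 * 10.9 ≈ 4508.1 nautical miles (5 s.f.)

4508.1 NM


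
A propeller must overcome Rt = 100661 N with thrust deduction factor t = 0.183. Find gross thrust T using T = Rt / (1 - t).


Formula: T = Rt / (1 - t)
Step 1 — (1 - t) = 1 - 0.183 = 0.817
Step 2 — T = 100661 / 0.817 ≈ 123210 N (5 s.f.)

123210 N


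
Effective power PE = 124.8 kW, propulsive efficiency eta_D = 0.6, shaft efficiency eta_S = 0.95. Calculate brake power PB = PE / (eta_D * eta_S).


Formula: PB = PE / (eta_D * eta_S)
Step 1 — combined efficiency = eta_D * eta_S = 0.6 * 0.95 = 0.57
Step 2 — PB = 124.8 / 0.57 ≈ 218.95 kW (5 s.f.)

218.95 kW


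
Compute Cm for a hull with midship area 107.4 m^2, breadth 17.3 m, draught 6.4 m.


Formula: Cm = Am / (B * T)
Step 1 — B * T = 17.3 * 6.4 = 110.72 m^2
Step 2 — Cm = 107.4 / 110.72 ≈ 0.97001 (5 s.f.)

0.97001


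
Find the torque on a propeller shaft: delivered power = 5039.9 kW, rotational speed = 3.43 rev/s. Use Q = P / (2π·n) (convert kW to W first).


Formula: Q = P_W / (2 * pi * n)
Step 1 — P_W = 5039.9 kW * 1000 = 5039900.0 W
Step 2 — 2 * pi * n = 2 * pi * 3.43 = 21.551326
Step 3 — Q = 5039900.0 / 21.551326 ≈ 233860 N·m (5 s.f.)

233860 N·m


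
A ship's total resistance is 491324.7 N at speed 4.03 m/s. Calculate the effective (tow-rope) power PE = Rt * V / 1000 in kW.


Formula: PE = Rt * V / 1000 (kW)
Step 1 — PE (W) = 491324.7 * 4.03 = 1980038.541 W
Step 2 — PE (kW) = 1980038.541 / 1000 ≈ 1980.0 kW (5 s.f.)

1980.0 kW


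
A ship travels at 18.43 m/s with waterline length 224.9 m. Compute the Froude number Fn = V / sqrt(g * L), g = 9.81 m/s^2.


Formula: Fn = V / sqrt(g * L)
Step 1 — g * L = 9.81 * 224.9 = 2206.269
Step 2 — sqrt(g * L) = sqrt(2206.269) = 46.970938
Step 3 — Fn = 18.43 / 46.970938 ≈ 0.39237 (5 s.f.)

0.39237


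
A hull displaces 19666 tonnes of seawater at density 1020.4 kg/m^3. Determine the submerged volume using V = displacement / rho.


Formula: V = mass / rho
Step 1 — convert tonnes to kg: 19666 t * 1000 = 19666000 kg
Step 2 — V = 19666000 / 1020.4 ≈ 19273 m^3 (5 s.f.)

19273 m^3


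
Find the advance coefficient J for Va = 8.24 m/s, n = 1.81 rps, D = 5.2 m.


Formula: J = Va / (n * D)
Step 1 — n * D = 1.81 * 5.2 = 9.412
Step 2 — J = 8.24 / 9.412 ≈ 0.87548 (5 s.f.)

0.87548


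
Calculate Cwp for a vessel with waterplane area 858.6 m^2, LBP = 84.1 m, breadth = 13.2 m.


Formula: Cwp = Aw / (L * B)
Step 1 — L * B = 84.1 * 13.2 = 1110.12 m^2
Step 2 — Cwp = 858.6 / 1110.12 ≈ 0.77343 (5 s.f.)

0.77343


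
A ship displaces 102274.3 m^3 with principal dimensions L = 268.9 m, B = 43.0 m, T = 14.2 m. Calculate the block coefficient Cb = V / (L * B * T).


Formula: Cb = V / (L * B * T)
Step 1 — L * B * T = 268.9 * 43.0 * 14.2 = 164190.34 m^3
Step 2 — Cb = 102274.3 / 164190.34 ≈ 0.62290 (5 s.f.)

0.62290


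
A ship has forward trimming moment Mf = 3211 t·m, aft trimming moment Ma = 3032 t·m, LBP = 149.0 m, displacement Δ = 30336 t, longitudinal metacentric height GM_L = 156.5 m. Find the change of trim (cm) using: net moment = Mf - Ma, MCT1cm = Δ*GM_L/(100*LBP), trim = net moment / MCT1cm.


Formula: net trimming moment = Mf - Ma; MCT1cm = Δ*GM_L/(100*LBP); trim = net moment / MCT1cm
Step 1 — net trimming moment = 3211 - 3032 = 179 t·m
Step 2 — MCT1cm = 30336 * 156.5 / (100 * 149.0) = 318.6298 t·m/cm
Step 3 — trim = 179 / 318.6298 ≈ 0.56178 cm (5 s.f.)

0.56178 cm


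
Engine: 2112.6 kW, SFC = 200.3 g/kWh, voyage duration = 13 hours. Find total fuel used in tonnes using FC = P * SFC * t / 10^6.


Formula: FC (tonnes) = P * SFC * t / 1,000,000
Step 1 — P * SFC * t = 2112.6 * 200.3 * 13 = 5500999.14 g
Step 2 — FC (tonnes) = 5500999.14 / 1,000,000 ≈ 5.5010 tonnes (5 s.f.)

5.5010 tonnes


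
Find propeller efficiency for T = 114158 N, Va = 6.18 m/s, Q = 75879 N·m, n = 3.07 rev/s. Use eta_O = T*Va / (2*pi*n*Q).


Formula: eta = T * Va / (2 * pi * n * Q)
Step 1 — numerator = T * Va = 114158 * 6.18 = 705496.44
Step 2 — 2 * pi * n = 2 * pi * 3.07 = 19.289379
Step 3 — denominator = 19.289379 * 75879 = 1463658.79
Step 4 — eta = 705496.44 / 1463658.79 ≈ 0.48201 (5 s.f.)

0.48201


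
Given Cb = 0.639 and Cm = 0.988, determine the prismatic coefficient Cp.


Formula: Cp = Cb / Cm
Substituting: Cp = 0.639 / 0.988
Result: Cp ≈ 0.64676 (5 s.f.)

0.64676


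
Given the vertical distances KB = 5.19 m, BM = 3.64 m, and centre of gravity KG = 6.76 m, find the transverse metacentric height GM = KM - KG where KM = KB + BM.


Formula: GM = KB + BM - KG
Step 1 — KM = KB + BM = 5.19 + 3.64 = 8.83 m
Step 2 — GM = KM - KG = 8.83 - 6.76 = 2.07 m

2.07 m


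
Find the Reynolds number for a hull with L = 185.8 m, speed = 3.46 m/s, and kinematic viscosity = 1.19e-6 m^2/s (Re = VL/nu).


Formula: Re = V * L / nu
Step 1 — V * L = 3.46 * 185.8 = 642.868 m^2/s
Step 2 — Re = 642.868 / 1.19e-6 = 5.40e+08

5.40e+08


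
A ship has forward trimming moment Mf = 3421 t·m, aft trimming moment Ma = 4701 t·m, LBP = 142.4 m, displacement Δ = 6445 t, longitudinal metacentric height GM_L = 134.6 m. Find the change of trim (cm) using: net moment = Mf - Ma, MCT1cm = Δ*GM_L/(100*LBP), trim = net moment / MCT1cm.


Formula: net trimming moment = Mf - Ma; MCT1cm = Δ*GM_L/(100*LBP); trim = net moment / MCT1cm
Step 1 — net trimming moment = 3421 - 4701 = -1280 t·m
Step 2 — MCT1cm = 6445 * 134.6 / (100 * 142.4) = 60.9197 t·m/cm
Step 3 — trim = -1280 / 60.9197 ≈ -21.011 cm (5 s.f.)

-21.011 cm


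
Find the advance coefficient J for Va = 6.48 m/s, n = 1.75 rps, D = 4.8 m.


Formula: J = Va / (n * D)
Step 1 — n * D = 1.75 * 4.8 = 8.4
Step 2 — J = 6.48 / 8.4 ≈ 0.77143 (5 s.f.)

0.77143


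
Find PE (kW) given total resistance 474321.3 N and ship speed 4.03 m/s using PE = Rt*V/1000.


Formula: PE = Rt * V / 1000 (kW)
Step 1 — PE (W) = 474321.3 * 4.03 = 1911514.839 W
Step 2 — PE (kW) = 1911514.839 / 1000 ≈ 1911.5 kW (5 s.f.)

1911.5 kW


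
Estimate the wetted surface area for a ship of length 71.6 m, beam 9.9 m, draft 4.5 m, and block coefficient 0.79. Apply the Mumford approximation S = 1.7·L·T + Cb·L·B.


Formula: S = 1.7*L*T + V/T with V = Cb*L*B*T, i.e. S = L * (1.7*T + Cb*B)
Step 1 — 1.7*T = 1.7 * 4.5 = 7.65 m
Step 2 — Cb*B = 0.79 * 9.9 = 7.821 m
Step 3 — 1.7*T + Cb*B = 7.65 + 7.821 = 15.471 m
Step 4 — S = 71.6 * 15.471 ≈ 1107.7 m^2 (5 s.f.)

1107.7 m^2
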